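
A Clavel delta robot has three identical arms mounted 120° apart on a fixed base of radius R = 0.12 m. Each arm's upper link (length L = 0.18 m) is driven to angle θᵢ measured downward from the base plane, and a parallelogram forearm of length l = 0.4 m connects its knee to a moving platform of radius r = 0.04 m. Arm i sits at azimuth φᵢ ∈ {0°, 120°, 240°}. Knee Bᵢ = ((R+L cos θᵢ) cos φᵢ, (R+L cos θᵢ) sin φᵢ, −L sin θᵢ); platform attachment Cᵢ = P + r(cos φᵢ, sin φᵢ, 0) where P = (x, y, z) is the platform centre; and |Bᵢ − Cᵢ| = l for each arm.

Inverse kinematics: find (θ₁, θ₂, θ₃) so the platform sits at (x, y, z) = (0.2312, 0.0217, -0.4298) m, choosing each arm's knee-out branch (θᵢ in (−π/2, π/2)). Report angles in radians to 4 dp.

rotate P by −φ1: (0.2312, 0.0217, -0.4298)
  e−x'=-0.1512;  (l²−L²−(e−x')²−y'²−z²)/2L = -0.2235
  √(A²+B²)=0.4556;  θ1 = -1.9091+2.0835 ≈ 0.1744
rotate P by −φ2: (-0.0968, -0.2111, -0.4298)
  A=0.1768, B=-0.4298, C=(l²−L²−A²−y'²−z²)/(2L)=-0.3693
  γ=atan2(-0.4298,0.1768)=-1.1805;  ψ=arccos(-0.7946)=2.4891;  θ2=γ+ψ≈1.3086
arm 3 (φ=240.0°): x'=-0.1344, y'=0.1894
  e−x'=0.2144;  (l²−L²−(e−x')²−y'²−z²)/2L = -0.3860
  θ3 = atan2(B,A) + arccos(C/0.4803) = 1.3961

θ₁ = 0.1744, θ₂ = 1.3086, θ₃ = 1.3961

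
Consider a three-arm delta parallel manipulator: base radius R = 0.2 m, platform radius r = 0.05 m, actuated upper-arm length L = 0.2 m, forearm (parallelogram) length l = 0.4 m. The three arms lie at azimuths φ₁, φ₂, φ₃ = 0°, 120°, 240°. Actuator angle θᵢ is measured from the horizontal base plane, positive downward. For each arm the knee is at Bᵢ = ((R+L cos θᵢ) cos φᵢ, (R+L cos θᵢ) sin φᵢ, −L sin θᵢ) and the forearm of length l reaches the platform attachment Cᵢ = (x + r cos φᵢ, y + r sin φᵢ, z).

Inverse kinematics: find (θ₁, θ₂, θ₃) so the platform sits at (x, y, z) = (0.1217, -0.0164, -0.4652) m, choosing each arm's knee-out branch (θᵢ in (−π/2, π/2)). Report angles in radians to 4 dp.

θ₁ = 0.6110, θ₂ = 1.3095, θ₃ = 1.2219

φ1=0.0° → target in arm frame (0.1217, -0.0164)
  A cos θ + B sin θ = C:  0.0283·cos θ + -0.4652·sin θ = -0.2437
  θ1 = atan2(B,A) + arccos(C/0.4661) = 0.6110
rotate P by −φ2: (-0.0751, -0.0972, -0.4652)
  A cos θ + B sin θ = C:  0.2251·cos θ + -0.4652·sin θ = -0.3913
  θ2 = atan2(B,A) + arccos(C/0.5168) = 1.3095
arm 3 (φ=240.0°): x'=-0.0466, y'=0.1136
  e−x'=0.1966;  (l²−L²−(e−x')²−y'²−z²)/2L = -0.3700
  √(A²+B²)=0.5051;  θ3 = -1.1709+2.3928 ≈ 1.2219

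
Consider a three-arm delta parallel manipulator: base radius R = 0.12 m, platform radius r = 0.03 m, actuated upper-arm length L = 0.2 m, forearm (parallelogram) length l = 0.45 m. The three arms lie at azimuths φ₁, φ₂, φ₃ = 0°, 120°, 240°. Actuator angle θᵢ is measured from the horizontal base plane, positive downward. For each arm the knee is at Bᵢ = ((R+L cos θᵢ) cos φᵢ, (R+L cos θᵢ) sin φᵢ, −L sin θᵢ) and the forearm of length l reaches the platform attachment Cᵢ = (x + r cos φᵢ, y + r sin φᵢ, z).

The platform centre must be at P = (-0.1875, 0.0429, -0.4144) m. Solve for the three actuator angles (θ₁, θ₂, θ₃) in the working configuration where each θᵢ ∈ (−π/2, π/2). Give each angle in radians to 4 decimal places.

θ₁ = 1.0473, θ₂ = 0.0874, θ₃ = 0.3491

φ1=0.0° → target in arm frame (-0.1875, 0.0429)
  A=0.2775, B=-0.4144, C=(l²−L²−A²−y'²−z²)/(2L)=-0.2202
  √(A²+B²)=0.4987;  θ1 = -0.9807+2.0281 ≈ 1.0473
φ2=120.0° → target in arm frame (0.1309, 0.1409)
  A cos θ + B sin θ = C:  -0.0409·cos θ + -0.4144·sin θ = -0.0769
  θ2 = atan2(B,A) + arccos(C/0.4164) = 0.0874
φ3=240.0° → target in arm frame (0.0566, -0.1838)
  A cos θ + B sin θ = C:  0.0334·cos θ + -0.4144·sin θ = -0.1103
  θ3 = atan2(B,A) + arccos(C/0.4157) = 0.3491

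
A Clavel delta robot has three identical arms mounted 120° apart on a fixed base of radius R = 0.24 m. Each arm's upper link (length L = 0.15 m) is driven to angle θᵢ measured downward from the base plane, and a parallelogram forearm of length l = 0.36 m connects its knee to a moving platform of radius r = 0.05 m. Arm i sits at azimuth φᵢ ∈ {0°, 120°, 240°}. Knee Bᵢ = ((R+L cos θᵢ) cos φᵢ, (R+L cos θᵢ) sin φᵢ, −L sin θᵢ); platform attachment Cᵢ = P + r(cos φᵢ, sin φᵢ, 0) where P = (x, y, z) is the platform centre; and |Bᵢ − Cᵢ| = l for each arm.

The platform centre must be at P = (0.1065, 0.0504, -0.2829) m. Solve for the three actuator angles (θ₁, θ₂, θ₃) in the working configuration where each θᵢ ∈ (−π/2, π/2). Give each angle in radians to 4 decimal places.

θ₁ = 0.0873, θ₂ = 0.8731, θ₃ = 1.3093

φ1=0.0° → target in arm frame (0.1065, 0.0504)
  A cos θ + B sin θ = C:  0.0835·cos θ + -0.2829·sin θ = 0.0585
  γ=atan2(-0.2829,0.0835)=-1.2838;  ψ=arccos(0.1984)=1.3711;  θ1=γ+ψ≈0.0873
arm 2 (φ=120.0°): x'=-0.0096, y'=-0.1174
  A=0.1996, B=-0.2829, C=(l²−L²−A²−y'²−z²)/(2L)=-0.0885
  γ=atan2(-0.2829,0.1996)=-0.9563;  ψ=arccos(-0.2557)=1.8294;  θ2=γ+ψ≈0.8731
rotate P by −φ3: (-0.0969, 0.0670, -0.2829)
  A cos θ + B sin θ = C:  0.2869·cos θ + -0.2829·sin θ = -0.1991
  θ3 = atan2(B,A) + arccos(C/0.4029) = 1.3093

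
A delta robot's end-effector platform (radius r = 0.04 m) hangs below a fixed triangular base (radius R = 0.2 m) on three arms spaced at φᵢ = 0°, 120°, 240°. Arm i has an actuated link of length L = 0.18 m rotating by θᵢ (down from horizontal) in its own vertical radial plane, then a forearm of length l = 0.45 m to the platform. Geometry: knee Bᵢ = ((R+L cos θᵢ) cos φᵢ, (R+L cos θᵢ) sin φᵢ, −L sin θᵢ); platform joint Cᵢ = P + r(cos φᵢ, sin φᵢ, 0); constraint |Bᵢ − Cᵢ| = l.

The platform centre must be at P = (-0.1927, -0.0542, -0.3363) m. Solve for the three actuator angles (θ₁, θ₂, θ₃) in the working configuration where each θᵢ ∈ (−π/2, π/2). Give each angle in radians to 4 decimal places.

arm 1 (φ=0.0°): x'=-0.1927, y'=-0.0542
  e−x'=0.3527;  (l²−L²−(e−x')²−y'²−z²)/2L = -0.1954
  γ=atan2(-0.3363,0.3527)=-0.7616;  ψ=arccos(-0.4009)=1.9833;  θ1=γ+ψ≈1.2217
arm 2 (φ=120.0°): x'=0.0494, y'=0.1940
  A=0.1106, B=-0.3363, C=(l²−L²−A²−y'²−z²)/(2L)=0.0198
  θ2 = atan2(B,A) + arccos(C/0.3540) = 0.2616
rotate P by −φ3: (0.1433, -0.1398, -0.3363)
  e−x'=0.0167;  (l²−L²−(e−x')²−y'²−z²)/2L = 0.1033
  γ=atan2(-0.3363,0.0167)=-1.5211;  ψ=arccos(0.3068)=1.2590;  θ3=γ+ψ≈-0.2621

θ₁ = 1.2217, θ₂ = 0.2616, θ₃ = -0.2621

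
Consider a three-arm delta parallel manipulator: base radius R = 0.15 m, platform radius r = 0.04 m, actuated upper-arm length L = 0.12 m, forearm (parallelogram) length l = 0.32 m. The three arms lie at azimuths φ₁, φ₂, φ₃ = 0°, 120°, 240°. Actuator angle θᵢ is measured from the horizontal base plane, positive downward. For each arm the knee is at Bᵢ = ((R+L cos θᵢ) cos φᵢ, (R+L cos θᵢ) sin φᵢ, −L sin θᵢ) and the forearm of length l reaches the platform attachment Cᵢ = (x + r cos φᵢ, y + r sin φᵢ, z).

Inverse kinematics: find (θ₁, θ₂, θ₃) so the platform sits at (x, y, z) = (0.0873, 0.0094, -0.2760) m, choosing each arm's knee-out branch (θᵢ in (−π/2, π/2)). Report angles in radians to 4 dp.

rotate P by −φ1: (0.0873, 0.0094, -0.2760)
  e−x'=0.0227;  (l²−L²−(e−x')²−y'²−z²)/2L = 0.0468
  θ1 = atan2(B,A) + arccos(C/0.2769) = -0.0876
rotate P by −φ2: (-0.0355, -0.0803, -0.2760)
  A cos θ + B sin θ = C:  0.1455·cos θ + -0.2760·sin θ = -0.0658
  γ=atan2(-0.2760,0.1455)=-1.0856;  ψ=arccos(-0.2110)=1.7834;  θ2=γ+ψ≈0.6977
rotate P by −φ3: (-0.0518, 0.0709, -0.2760)
  A=0.1618, B=-0.2760, C=(l²−L²−A²−y'²−z²)/(2L)=-0.0807
  γ=atan2(-0.2760,0.1618)=-1.0406;  ψ=arccos(-0.2524)=1.8260;  θ3=γ+ψ≈0.7854

θ₁ = -0.0876, θ₂ = 0.6977, θ₃ = 0.7854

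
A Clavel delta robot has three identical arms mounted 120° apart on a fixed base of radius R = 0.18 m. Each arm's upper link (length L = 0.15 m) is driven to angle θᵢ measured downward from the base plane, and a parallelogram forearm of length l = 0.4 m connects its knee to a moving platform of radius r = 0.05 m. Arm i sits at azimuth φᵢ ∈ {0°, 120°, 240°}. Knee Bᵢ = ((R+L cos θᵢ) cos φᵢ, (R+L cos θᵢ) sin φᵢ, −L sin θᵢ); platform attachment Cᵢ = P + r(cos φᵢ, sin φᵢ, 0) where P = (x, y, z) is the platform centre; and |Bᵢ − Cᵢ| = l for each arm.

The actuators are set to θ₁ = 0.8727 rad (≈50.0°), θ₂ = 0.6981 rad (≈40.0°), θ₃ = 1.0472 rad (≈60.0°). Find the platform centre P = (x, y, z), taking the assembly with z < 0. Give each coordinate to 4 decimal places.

(0.0009, 0.0513, -0.4413)

arm 1 at φ=0.0°: ρ1 = 0.2264;  centre 1 = (0.2264, 0.0000, -0.1149)
arm 2 at φ=120.0°: ρ2 = 0.2449;  centre 2 = (-0.1225, 0.2121, -0.0964)
arm 3 at φ=240.0°: ρ3 = 0.2050;  centre 3 = (-0.1025, -0.1775, -0.1299)
eliminate P² terms by subtracting sphere 1 from 2 and 3
[-0.6977 0.4242 0.0370]·P = 0.0048;  [-0.6578 -0.3551 -0.0300]·P = -0.0056
det = 0.5268;  x = 0.0012+0.0008z,  y = 0.0134+-0.0859z
sphere 1 gives Az²+Bz+C=0 with A=1.0074, B=0.2272, C=-0.0959;  B²−4AC=0.4381;  roots -0.4413, 0.2158;  negative root z = -0.4413
x = 0.0009, y = 0.0513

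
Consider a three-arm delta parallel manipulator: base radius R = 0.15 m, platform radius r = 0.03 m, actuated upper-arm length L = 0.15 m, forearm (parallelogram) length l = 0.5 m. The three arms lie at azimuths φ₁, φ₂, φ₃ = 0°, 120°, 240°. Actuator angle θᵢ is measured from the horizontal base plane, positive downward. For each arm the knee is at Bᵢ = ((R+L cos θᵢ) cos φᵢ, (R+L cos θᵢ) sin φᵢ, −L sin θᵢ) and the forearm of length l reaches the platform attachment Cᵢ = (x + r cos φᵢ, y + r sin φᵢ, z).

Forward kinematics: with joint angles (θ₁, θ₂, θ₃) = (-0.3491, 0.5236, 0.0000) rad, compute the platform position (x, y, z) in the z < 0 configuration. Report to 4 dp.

φ1=0.0°: virtual centre (0.2610, 0.0000, 0.0513), radius l
arm 2 at φ=120.0°: ρ2 = 0.2499;  centre 2 = (-0.1250, 0.2164, -0.0750)
φ3=240.0°: virtual centre (-0.1350, -0.2338, 0.0000), radius l
eliminate P² terms by subtracting sphere 1 from 2 and 3
[-0.7718 0.4328 -0.2526]·P = -0.0027;  [-0.7919 -0.4677 -0.1026]·P = 0.0022
det = 0.7037;  x = 0.0004+-0.2310z,  y = -0.0054+0.1717z
into |P−centre ₁|² = l²: 1.0828z² + 0.0159z + -0.1795 = 0;  Δ = 0.7776;  z = -0.4145 or 0.3998 → z<0 root = -0.4145
x = 0.0962, y = -0.0765

(0.0962, -0.0765, -0.4145)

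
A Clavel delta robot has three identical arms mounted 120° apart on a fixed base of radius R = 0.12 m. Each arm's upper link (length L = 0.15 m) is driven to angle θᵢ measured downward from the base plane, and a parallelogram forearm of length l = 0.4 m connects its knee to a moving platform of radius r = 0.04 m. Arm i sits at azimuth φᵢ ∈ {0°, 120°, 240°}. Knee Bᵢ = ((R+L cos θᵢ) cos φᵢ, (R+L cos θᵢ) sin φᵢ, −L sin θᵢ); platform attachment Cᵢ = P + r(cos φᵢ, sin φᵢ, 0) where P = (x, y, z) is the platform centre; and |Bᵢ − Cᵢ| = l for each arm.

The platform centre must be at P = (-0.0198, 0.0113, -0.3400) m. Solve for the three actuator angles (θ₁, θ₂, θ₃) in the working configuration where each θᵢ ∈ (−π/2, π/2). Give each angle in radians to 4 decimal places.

φ1=0.0° → target in arm frame (-0.0198, 0.0113)
  A=0.0998, B=-0.3400, C=(l²−L²−A²−y'²−z²)/(2L)=0.0394
  θ1 = atan2(B,A) + arccos(C/0.3543) = 0.1742
arm 2 (φ=120.0°): x'=0.0197, y'=0.0115
  A=0.0603, B=-0.3400, C=(l²−L²−A²−y'²−z²)/(2L)=0.0604
  θ2 = atan2(B,A) + arccos(C/0.3453) = -0.0004
φ3=240.0° → target in arm frame (0.0001, -0.0228)
  A cos θ + B sin θ = C:  0.0799·cos θ + -0.3400·sin θ = 0.0500
  γ=atan2(-0.3400,0.0799)=-1.3400;  ψ=arccos(0.1431)=1.4272;  θ3=γ+ψ≈0.0871

θ₁ = 0.1742, θ₂ = -0.0004, θ₃ = 0.0871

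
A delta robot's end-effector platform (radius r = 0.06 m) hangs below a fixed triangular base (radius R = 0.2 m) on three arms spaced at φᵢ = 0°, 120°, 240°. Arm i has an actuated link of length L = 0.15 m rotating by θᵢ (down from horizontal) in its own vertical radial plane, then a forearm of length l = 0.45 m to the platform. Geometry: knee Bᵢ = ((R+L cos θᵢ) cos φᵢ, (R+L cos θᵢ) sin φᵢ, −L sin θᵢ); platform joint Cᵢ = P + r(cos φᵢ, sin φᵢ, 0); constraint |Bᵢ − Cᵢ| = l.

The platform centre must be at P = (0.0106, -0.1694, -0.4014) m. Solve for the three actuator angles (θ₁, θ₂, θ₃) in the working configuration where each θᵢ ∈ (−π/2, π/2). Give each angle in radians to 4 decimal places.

arm 1 (φ=0.0°): x'=0.0106, y'=-0.1694
  A cos θ + B sin θ = C:  0.1294·cos θ + -0.4014·sin θ = -0.0885
  θ1 = atan2(B,A) + arccos(C/0.4217) = 0.5234
φ2=120.0° → target in arm frame (-0.1520, 0.0755)
  A cos θ + B sin θ = C:  0.2920·cos θ + -0.4014·sin θ = -0.2403
  √(A²+B²)=0.4964;  θ2 = -0.9419+2.0762 ≈ 1.1343
arm 3 (φ=240.0°): x'=0.1414, y'=0.0939
  A cos θ + B sin θ = C:  -0.0014·cos θ + -0.4014·sin θ = 0.0335
  √(A²+B²)=0.4014;  θ3 = -1.5743+1.4871 ≈ -0.0872

θ₁ = 0.5234, θ₂ = 1.1343, θ₃ = -0.0872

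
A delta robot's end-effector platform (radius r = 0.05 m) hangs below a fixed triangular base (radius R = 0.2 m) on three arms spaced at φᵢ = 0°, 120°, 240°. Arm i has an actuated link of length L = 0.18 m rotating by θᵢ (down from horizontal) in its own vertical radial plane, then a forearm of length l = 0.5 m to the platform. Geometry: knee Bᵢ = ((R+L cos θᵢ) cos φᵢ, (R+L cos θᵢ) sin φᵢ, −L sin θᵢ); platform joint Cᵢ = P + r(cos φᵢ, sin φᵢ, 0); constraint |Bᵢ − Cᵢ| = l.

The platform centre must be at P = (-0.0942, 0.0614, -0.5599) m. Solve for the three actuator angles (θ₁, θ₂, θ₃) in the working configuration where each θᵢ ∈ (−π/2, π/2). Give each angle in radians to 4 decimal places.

θ₁ = 1.2214, θ₂ = 0.6109, θ₃ = 0.9597

rotate P by −φ1: (-0.0942, 0.0614, -0.5599)
  A cos θ + B sin θ = C:  0.2442·cos θ + -0.5599·sin θ = -0.4425
  γ=atan2(-0.5599,0.2442)=-1.1595;  ψ=arccos(-0.7244)=2.3809;  θ1=γ+ψ≈1.2214
rotate P by −φ2: (0.1003, 0.0509, -0.5599)
  A cos θ + B sin θ = C:  0.0497·cos θ + -0.5599·sin θ = -0.2804
  γ=atan2(-0.5599,0.0497)=-1.4822;  ψ=arccos(-0.4989)=2.0931;  θ2=γ+ψ≈0.6109
arm 3 (φ=240.0°): x'=-0.0061, y'=-0.1123
  A=0.1561, B=-0.5599, C=(l²−L²−A²−y'²−z²)/(2L)=-0.3690
  γ=atan2(-0.5599,0.1561)=-1.2989;  ψ=arccos(-0.6349)=2.2587;  θ3=γ+ψ≈0.9597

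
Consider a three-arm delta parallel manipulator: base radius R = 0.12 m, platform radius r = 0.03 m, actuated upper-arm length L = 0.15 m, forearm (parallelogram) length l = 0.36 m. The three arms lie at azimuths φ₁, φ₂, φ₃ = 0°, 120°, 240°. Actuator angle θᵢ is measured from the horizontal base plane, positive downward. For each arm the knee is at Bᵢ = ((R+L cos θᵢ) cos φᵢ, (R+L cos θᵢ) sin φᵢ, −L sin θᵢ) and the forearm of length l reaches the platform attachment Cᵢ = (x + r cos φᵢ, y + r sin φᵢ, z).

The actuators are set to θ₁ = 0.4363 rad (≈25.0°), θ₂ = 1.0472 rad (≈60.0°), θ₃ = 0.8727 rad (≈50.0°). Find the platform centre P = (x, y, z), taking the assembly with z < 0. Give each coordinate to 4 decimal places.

centre 1 = (0.2259·cos0.0°, 0.2259·sin0.0°, -0.0634) = (0.2259, 0.0000, -0.0634)
centre 2 = (0.1650·cos120.0°, 0.1650·sin120.0°, -0.1299) = (-0.0825, 0.1429, -0.1299)
centre 3 = (0.1864·cos240.0°, 0.1864·sin240.0°, -0.1149) = (-0.0932, -0.1614, -0.1149)
eliminate P² terms by subtracting sphere 1 from 2 and 3
plane₁₂: -0.6169x+0.2858y+-0.1330z = -0.0110
det = 0.3816;  x = 0.0146+-0.1897z,  y = -0.0068+0.0559z
sphere 1 gives Az²+Bz+C=0 with A=1.0391, B=0.2062, C=-0.0809;  B²−4AC=0.3787;  roots -0.3953, 0.1969;  negative root z = -0.3953
x = 0.0896, y = -0.0290

(0.0896, -0.0290, -0.3953)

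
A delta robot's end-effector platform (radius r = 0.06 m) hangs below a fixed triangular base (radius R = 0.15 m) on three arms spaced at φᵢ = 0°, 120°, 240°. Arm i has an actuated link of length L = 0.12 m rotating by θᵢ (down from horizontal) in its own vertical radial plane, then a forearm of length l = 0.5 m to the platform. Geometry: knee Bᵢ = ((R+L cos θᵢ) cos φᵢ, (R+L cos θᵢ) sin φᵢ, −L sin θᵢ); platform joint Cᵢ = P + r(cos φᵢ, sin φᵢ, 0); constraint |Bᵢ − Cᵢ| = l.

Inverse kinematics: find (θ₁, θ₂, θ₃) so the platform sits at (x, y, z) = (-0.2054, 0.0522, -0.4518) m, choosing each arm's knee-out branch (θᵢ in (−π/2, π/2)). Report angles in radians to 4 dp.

θ₁ = 1.0477, θ₂ = -0.1740, θ₃ = 0.1749

φ1=0.0° → target in arm frame (-0.2054, 0.0522)
  A=0.2954, B=-0.4518, C=(l²−L²−A²−y'²−z²)/(2L)=-0.2438
  γ=atan2(-0.4518,0.2954)=-0.9917;  ψ=arccos(-0.4516)=2.0394;  θ1=γ+ψ≈1.0477
φ2=120.0° → target in arm frame (0.1479, 0.1518)
  A=-0.0579, B=-0.4518, C=(l²−L²−A²−y'²−z²)/(2L)=0.0212
  √(A²+B²)=0.4555;  θ2 = -1.6983+1.5243 ≈ -0.1740
rotate P by −φ3: (0.0575, -0.2040, -0.4518)
  e−x'=0.0325;  (l²−L²−(e−x')²−y'²−z²)/2L = -0.0466
  γ=atan2(-0.4518,0.0325)=-1.4990;  ψ=arccos(-0.1029)=1.6739;  θ3=γ+ψ≈0.1749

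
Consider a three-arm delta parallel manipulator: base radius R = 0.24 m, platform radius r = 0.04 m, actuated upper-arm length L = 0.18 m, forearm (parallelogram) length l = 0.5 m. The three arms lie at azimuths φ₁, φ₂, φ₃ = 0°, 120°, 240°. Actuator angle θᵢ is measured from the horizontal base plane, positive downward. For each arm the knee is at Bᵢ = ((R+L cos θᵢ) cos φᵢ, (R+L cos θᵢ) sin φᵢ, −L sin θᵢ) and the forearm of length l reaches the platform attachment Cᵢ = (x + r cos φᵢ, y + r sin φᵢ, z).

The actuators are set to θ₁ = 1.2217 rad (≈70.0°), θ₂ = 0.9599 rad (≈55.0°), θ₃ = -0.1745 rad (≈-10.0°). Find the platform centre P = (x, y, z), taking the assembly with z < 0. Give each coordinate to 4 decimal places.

(-0.1368, -0.1477, -0.4327)

O1 = (0.2616·cos0.0°, 0.2616·sin0.0°, -0.1691) = (0.2616, 0.0000, -0.1691)
O2 = (0.3032·cos120.0°, 0.3032·sin120.0°, -0.1474) = (-0.1516, 0.2626, -0.1474)
O3 = (0.3773·cos240.0°, 0.3773·sin240.0°, 0.0313) = (-0.1886, -0.3267, 0.0313)
|O₂|²−|O₁|² = 0.0167;  |O₃|²−|O₁|² = 0.0463
linear system: -0.8264x+0.5252y = 0.0167−0.0434z; -0.9004x+-0.6534y = 0.0463−0.4008z
det = 1.0129;  x = -0.0348+0.2358z,  y = -0.0229+0.2884z
into |P−O₁|² = l²: 1.1388z² + 0.1853z + -0.1331 = 0;  Δ = 0.6404;  z = -0.4327 or 0.2700 → z<0 root = -0.4327
x = -0.1368, y = -0.1477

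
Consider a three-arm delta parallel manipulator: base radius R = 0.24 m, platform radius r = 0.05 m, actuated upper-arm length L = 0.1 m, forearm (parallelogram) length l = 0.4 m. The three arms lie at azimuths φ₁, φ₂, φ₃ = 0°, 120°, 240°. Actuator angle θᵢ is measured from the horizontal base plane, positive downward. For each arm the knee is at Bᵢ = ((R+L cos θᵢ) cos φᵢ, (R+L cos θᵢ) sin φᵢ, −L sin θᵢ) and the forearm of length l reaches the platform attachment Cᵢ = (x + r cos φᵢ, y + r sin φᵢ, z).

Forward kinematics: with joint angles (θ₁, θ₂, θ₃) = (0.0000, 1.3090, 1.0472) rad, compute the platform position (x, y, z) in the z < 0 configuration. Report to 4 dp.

arm 1 at φ=0.0°: (R−r)+L cos θ1 = 0.2900;  S1 = (0.2900, 0.0000, 0.0000)
arm 2 at φ=120.0°: (R−r)+L cos θ2 = 0.2159;  S2 = (-0.1079, 0.1870, -0.0966)
φ3=240.0°: virtual centre (-0.1200, -0.2078, -0.0866), radius l
subtract pairs → two planes through P
plane₁₂: -0.7959x+0.3739y+-0.1932z = -0.0282
det = 0.6375;  x = 0.0295+-0.2276z,  y = -0.0125+0.0323z
sphere 1 gives Az²+Bz+C=0 with A=1.0528, B=0.1178, C=-0.0920;  B²−4AC=0.4013;  roots -0.3568, 0.2449;  negative root z = -0.3568
x = 0.1107, y = -0.0240

(0.1107, -0.0240, -0.3568)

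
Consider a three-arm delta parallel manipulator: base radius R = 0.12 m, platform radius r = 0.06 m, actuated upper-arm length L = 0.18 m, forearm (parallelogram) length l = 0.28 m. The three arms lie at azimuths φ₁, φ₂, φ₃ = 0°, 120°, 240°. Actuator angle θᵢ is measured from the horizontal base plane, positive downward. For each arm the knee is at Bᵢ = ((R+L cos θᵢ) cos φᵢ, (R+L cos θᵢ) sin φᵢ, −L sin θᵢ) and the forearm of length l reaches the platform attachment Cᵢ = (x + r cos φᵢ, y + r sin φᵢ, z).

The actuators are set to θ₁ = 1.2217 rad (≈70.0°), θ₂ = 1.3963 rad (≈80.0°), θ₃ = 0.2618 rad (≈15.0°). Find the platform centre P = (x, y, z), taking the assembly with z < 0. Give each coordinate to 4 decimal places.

(-0.0513, -0.1641, -0.3161)

O1 = (0.1216·cos0.0°, 0.1216·sin0.0°, -0.1691) = (0.1216, 0.0000, -0.1691)
arm 2 at φ=120.0°: e+L cos θ2 = 0.0913;  O2 = (-0.0456, 0.0790, -0.1773)
arm 3 at φ=240.0°: e+L cos θ3 = 0.2339;  O3 = (-0.1169, -0.2025, -0.0466)
eliminate P² terms by subtracting sphere 1 from 2 and 3
plane₁₂: -0.3344x+0.1580y+-0.0162z = -0.0036
det = 0.2108;  x = -0.0031+0.1525z,  y = -0.0296+0.4255z
into |P−O₁|² = l²: 1.2043z² + 0.2751z + -0.0334 = 0;  Δ = 0.2364;  z = -0.3161 or 0.0877 → z<0 root = -0.3161
x = -0.0513, y = -0.1641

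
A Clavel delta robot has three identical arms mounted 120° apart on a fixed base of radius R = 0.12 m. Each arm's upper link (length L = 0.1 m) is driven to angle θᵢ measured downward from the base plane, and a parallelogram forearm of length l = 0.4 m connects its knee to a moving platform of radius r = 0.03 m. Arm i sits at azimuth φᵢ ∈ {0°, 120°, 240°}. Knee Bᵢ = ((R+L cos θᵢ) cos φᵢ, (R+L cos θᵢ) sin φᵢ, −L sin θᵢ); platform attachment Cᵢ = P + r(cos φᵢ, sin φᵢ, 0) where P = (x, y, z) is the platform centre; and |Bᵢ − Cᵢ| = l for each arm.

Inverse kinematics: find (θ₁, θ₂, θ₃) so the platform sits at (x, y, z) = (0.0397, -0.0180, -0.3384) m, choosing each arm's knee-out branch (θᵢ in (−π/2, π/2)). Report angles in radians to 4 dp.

φ1=0.0° → target in arm frame (0.0397, -0.0180)
  A=0.0503, B=-0.3384, C=(l²−L²−A²−y'²−z²)/(2L)=0.1632
  √(A²+B²)=0.3421;  θ1 = -1.4232+1.0737 ≈ -0.3496
φ2=120.0° → target in arm frame (-0.0354, -0.0254)
  e−x'=0.1254;  (l²−L²−(e−x')²−y'²−z²)/2L = 0.0955
  θ2 = atan2(B,A) + arccos(C/0.3609) = 0.0871
rotate P by −φ3: (-0.0043, 0.0434, -0.3384)
  A=0.0943, B=-0.3384, C=(l²−L²−A²−y'²−z²)/(2L)=0.1236
  √(A²+B²)=0.3513;  θ3 = -1.2991+1.2113 ≈ -0.0879

θ₁ = -0.3496, θ₂ = 0.0871, θ₃ = -0.0879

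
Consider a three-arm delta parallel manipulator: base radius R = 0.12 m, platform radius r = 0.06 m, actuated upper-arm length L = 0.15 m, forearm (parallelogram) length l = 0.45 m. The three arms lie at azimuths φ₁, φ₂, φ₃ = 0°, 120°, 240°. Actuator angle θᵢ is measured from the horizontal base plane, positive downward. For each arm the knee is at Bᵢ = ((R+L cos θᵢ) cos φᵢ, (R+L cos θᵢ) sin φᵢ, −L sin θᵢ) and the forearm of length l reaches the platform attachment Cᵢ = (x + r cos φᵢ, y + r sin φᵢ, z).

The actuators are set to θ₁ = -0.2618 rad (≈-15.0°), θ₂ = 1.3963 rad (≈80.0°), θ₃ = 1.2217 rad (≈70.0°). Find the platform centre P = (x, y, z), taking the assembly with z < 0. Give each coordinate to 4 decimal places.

(0.3121, -0.0476, -0.3956)

φ1=0.0°: virtual centre (0.2049, 0.0000, 0.0388), radius l
S2 = (0.0860·cos120.0°, 0.0860·sin120.0°, -0.1477) = (-0.0430, 0.0745, -0.1477)
arm 3 at φ=240.0°: ρ3 = 0.1113;  S3 = (-0.0557, -0.0964, -0.1410)
subtract pairs → two planes through P
plane₁₂: -0.4958x+0.1490y+-0.3731z = -0.0143
det = 0.1732;  x = 0.0255+-0.7245z,  y = -0.0108+0.0932z
sphere 1 gives Az²+Bz+C=0 with A=1.5335, B=0.1802, C=-0.1687;  B²−4AC=1.0674;  roots -0.3956, 0.2781;  negative root z = -0.3956
x = 0.3121, y = -0.0476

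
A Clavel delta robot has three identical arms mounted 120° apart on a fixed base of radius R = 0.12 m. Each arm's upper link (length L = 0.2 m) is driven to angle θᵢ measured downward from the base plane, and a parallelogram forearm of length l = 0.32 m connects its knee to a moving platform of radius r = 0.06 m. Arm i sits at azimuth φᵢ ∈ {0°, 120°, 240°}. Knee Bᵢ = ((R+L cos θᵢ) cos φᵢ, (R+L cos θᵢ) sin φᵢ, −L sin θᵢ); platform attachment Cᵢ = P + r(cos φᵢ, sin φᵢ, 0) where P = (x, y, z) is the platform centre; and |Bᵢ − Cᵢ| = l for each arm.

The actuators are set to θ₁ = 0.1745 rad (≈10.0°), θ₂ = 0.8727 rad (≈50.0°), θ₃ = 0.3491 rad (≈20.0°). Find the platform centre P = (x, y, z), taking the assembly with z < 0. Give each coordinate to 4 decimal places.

(0.0706, -0.0784, -0.2828)

S1 = (0.2570·cos0.0°, 0.2570·sin0.0°, -0.0347) = (0.2570, 0.0000, -0.0347)
S2 = (0.1886·cos120.0°, 0.1886·sin120.0°, -0.1532) = (-0.0943, 0.1633, -0.1532)
φ3=240.0°: virtual centre (-0.1240, -0.2147, -0.0684), radius l
eliminate P² terms by subtracting sphere 1 from 2 and 3
plane₁₂: -0.7025x+0.3266y+-0.2370z = -0.0082
Cramer: x(z) = 0.0070-0.2248z;  y(z) = -0.0100+0.2420z
into |P−S₁|² = l²: 1.1091z² + 0.1770z + -0.0386 = 0;  Δ = 0.2027;  z = -0.2828 or 0.1232 → z<0 root = -0.2828
x = 0.0706, y = -0.0784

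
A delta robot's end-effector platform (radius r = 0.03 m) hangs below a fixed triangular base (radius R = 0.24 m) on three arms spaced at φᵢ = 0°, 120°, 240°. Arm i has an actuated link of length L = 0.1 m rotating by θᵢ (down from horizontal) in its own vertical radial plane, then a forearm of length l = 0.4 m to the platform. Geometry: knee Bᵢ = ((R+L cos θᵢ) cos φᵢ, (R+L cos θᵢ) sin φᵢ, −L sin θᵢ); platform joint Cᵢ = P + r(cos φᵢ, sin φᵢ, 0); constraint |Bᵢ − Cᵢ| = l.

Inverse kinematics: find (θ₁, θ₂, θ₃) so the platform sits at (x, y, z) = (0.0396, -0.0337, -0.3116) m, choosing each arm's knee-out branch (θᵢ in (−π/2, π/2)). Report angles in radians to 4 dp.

θ₁ = 0.1746, θ₂ = 0.8730, θ₃ = 0.4361

arm 1 (φ=0.0°): x'=0.0396, y'=-0.0337
  A=0.1704, B=-0.3116, C=(l²−L²−A²−y'²−z²)/(2L)=0.1137
  θ1 = atan2(B,A) + arccos(C/0.3551) = 0.1746
φ2=120.0° → target in arm frame (-0.0490, -0.0174)
  A=0.2590, B=-0.3116, C=(l²−L²−A²−y'²−z²)/(2L)=-0.0724
  √(A²+B²)=0.4052;  θ2 = -0.8774+1.7504 ≈ 0.8730
arm 3 (φ=240.0°): x'=0.0094, y'=0.0511
  e−x'=0.2006;  (l²−L²−(e−x')²−y'²−z²)/2L = 0.0502
  γ=atan2(-0.3116,0.2006)=-0.9988;  ψ=arccos(0.1355)=1.4349;  θ3=γ+ψ≈0.4361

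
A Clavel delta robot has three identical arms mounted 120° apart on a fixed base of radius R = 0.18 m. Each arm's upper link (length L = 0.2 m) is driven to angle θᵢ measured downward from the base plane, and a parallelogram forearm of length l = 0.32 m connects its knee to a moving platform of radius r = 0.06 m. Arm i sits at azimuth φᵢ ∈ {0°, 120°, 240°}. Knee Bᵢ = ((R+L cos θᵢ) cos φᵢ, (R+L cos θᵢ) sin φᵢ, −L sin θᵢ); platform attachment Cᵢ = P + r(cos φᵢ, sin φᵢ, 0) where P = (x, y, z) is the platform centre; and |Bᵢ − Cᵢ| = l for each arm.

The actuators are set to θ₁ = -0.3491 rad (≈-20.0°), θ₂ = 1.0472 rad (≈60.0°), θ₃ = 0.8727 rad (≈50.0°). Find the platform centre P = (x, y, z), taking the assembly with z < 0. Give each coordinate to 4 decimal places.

(0.1277, -0.0225, -0.1951)

arm 1 at φ=0.0°: e+L cos θ1 = 0.3079;  O1 = (0.3079, 0.0000, 0.0684)
arm 2 at φ=120.0°: e+L cos θ2 = 0.2200;  O2 = (-0.1100, 0.1905, -0.1732)
arm 3 at φ=240.0°: e+L cos θ3 = 0.2486;  O3 = (-0.1243, -0.2153, -0.1532)
|O₂|²−|O₁|² = -0.0211;  |O₃|²−|O₁|² = -0.0143
linear system: -0.8359x+0.3811y = -0.0211−-0.4832z; -0.8644x+-0.4305y = -0.0143−-0.4432z
det = 0.6892;  x = 0.0211+-0.5469z,  y = -0.0092+0.0685z
into |P−O₁|² = l²: 1.3038z² + 0.1757z + -0.0153 = 0;  Δ = 0.1109;  z = -0.1951 or 0.0603 → z<0 root = -0.1951
x = 0.1277, y = -0.0225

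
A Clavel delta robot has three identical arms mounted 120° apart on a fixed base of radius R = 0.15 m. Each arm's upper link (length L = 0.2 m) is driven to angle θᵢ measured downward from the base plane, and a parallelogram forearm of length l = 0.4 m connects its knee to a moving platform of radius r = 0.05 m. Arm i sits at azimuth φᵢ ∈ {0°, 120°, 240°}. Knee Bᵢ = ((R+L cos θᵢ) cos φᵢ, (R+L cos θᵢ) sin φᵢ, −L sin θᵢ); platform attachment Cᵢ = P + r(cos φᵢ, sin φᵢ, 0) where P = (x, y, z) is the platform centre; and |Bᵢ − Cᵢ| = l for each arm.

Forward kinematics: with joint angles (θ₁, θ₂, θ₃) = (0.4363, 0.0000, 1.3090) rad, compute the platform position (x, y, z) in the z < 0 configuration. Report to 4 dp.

(0.0596, 0.2160, -0.3379)

arm 1 at φ=0.0°: e+L cos θ1 = 0.2813;  centre 1 = (0.2813, 0.0000, -0.0845)
φ2=120.0°: virtual centre (-0.1500, 0.2598, 0.0000), radius l
φ3=240.0°: virtual centre (-0.0759, -0.1314, -0.1932), radius l
eliminate P² terms by subtracting sphere 1 from 2 and 3
[-0.8625 0.5196 0.1690]·P = 0.0037;  [-0.7143 -0.2629 -0.2173]·P = -0.0259
det = 0.5979;  x = 0.0209+-0.1146z,  y = 0.0418+-0.5155z
sphere 1 gives Az²+Bz+C=0 with A=1.2788, B=0.1856, C=-0.0833;  B²−4AC=0.4605;  roots -0.3379, 0.1928;  negative root z = -0.3379
x = 0.0596, y = 0.2160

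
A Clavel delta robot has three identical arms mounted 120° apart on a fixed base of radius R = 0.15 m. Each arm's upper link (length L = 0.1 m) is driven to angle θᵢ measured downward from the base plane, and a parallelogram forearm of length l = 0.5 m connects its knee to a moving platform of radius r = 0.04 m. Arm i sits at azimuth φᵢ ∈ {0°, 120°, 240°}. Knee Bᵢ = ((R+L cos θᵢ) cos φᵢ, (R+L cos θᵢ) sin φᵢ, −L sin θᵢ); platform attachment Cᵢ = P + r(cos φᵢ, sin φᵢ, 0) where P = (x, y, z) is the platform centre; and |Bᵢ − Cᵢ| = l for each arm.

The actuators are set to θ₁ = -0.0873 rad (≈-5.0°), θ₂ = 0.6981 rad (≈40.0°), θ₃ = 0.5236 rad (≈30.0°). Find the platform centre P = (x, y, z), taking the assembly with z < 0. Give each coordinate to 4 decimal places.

φ1=0.0°: virtual centre (0.2096, 0.0000, 0.0087), radius l
φ2=120.0°: virtual centre (-0.0933, 0.1616, -0.0643), radius l
centre 3 = (0.1966·cos240.0°, 0.1966·sin240.0°, -0.0500) = (-0.0983, -0.1703, -0.0500)
subtract pairs → two planes through P
linear system: -0.6058x+0.3232y = -0.0051−-0.1460z; -0.6158x+-0.3405y = -0.0029−-0.1174z
det = 0.4054;  x = 0.0065+-0.2163z,  y = -0.0034+0.0463z
quadratic in z: (1.0489)z²+(0.0701)z+(-0.2087)=0, √Δ=0.9383 → z ∈ {-0.4807, 0.4139}; z = -0.4807 (taking z<0)
x = 0.1105, y = -0.0257

(0.1105, -0.0257, -0.4807)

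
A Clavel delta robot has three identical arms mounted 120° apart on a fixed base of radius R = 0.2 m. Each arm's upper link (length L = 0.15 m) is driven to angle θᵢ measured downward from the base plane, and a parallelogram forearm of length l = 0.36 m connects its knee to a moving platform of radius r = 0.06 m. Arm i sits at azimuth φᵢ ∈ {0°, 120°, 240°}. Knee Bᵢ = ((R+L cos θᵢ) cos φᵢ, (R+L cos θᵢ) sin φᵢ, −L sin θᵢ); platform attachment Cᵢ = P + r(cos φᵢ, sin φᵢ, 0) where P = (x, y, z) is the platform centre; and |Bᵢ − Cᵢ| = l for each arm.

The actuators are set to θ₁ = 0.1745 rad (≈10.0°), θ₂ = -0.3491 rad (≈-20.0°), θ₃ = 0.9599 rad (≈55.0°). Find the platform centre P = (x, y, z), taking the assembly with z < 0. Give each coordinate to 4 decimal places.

φ1=0.0°: virtual centre (0.2877, 0.0000, -0.0260), radius l
centre 2 = (0.2810·cos120.0°, 0.2810·sin120.0°, 0.0513) = (-0.1405, 0.2433, 0.0513)
φ3=240.0°: virtual centre (-0.1130, -0.1958, -0.1229), radius l
eliminate P² terms by subtracting sphere 1 from 2 and 3
plane₁₂: -0.8564x+0.4866y+0.1547z = -0.0019
Cramer: x(z) = 0.0126-0.0464z;  y(z) = 0.0183-0.3996z
quadratic in z: (1.1618)z²+(0.0630)z+(-0.0529)=0, √Δ=0.4998 → z ∈ {-0.2422, 0.1880}; z = -0.2422 (taking z<0)
x = 0.0239, y = 0.1151

(0.0239, 0.1151, -0.2422)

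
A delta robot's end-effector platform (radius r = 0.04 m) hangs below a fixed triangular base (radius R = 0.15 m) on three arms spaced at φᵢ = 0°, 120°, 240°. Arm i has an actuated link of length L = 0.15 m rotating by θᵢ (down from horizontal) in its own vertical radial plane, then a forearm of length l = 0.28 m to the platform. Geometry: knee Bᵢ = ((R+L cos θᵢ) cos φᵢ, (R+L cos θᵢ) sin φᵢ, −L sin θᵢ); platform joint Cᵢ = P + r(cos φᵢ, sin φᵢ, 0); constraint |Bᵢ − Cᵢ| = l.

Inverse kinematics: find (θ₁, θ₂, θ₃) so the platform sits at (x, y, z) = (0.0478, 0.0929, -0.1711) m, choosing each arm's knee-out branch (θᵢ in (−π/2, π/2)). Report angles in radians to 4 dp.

rotate P by −φ1: (0.0478, 0.0929, -0.1711)
  A=0.0622, B=-0.1711, C=(l²−L²−A²−y'²−z²)/(2L)=0.0471
  √(A²+B²)=0.1821;  θ1 = -1.2221+1.3092 ≈ 0.0871
arm 2 (φ=120.0°): x'=0.0566, y'=-0.0878
  e−x'=0.0534;  (l²−L²−(e−x')²−y'²−z²)/2L = 0.0535
  θ2 = atan2(B,A) + arccos(C/0.1793) = -0.0003
φ3=240.0° → target in arm frame (-0.1044, -0.0051)
  A=0.2144, B=-0.1711, C=(l²−L²−A²−y'²−z²)/(2L)=-0.0645
  θ3 = atan2(B,A) + arccos(C/0.2743) = 1.1345

θ₁ = 0.0871, θ₂ = -0.0003, θ₃ = 1.1345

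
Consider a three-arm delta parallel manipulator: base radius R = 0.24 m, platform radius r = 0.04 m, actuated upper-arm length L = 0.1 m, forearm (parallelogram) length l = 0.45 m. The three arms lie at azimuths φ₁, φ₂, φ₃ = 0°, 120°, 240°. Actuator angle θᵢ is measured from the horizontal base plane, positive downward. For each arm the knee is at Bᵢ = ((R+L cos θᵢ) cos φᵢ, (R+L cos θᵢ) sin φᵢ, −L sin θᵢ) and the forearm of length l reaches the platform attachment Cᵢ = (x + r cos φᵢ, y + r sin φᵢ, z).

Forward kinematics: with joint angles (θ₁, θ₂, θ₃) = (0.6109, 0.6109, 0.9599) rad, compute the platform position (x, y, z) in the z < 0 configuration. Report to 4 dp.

arm 1 at φ=0.0°: ρ1 = 0.2819;  centre 1 = (0.2819, 0.0000, -0.0574)
φ2=120.0°: virtual centre (-0.1410, 0.2441, -0.0574), radius l
arm 3 at φ=240.0°: ρ3 = 0.2574;  centre 3 = (-0.1287, -0.2229, -0.0819)
subtract pairs → two planes through P
plane₁₂: -0.8457x+0.4883y+0.0000z = 0.0000
det = 0.7780;  x = 0.0062+-0.0308z,  y = 0.0107+-0.0534z
into |P−centre ₁|² = l²: 1.0038z² + 0.1306z + -0.1231 = 0;  Δ = 0.5112;  z = -0.4212 or 0.2911 → z<0 root = -0.4212
x = 0.0191, y = 0.0332

(0.0191, 0.0332, -0.4212)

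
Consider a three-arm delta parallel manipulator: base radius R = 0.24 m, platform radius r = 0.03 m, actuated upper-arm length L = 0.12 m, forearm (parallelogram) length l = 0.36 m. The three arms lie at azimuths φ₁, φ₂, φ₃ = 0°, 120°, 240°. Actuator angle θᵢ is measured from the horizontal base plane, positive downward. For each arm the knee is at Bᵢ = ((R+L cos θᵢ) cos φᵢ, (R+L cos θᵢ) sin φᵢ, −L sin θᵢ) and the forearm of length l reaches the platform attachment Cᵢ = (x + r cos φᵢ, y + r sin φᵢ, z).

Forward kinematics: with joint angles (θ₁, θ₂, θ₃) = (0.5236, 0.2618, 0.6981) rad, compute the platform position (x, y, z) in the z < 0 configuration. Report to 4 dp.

(-0.0022, 0.0287, -0.2297)

O1 = (0.3139·cos0.0°, 0.3139·sin0.0°, -0.0600) = (0.3139, 0.0000, -0.0600)
φ2=120.0°: virtual centre (-0.1630, 0.2822, -0.0311), radius l
O3 = (0.3019·cos240.0°, 0.3019·sin240.0°, -0.0771) = (-0.1510, -0.2615, -0.0771)
|O₂|²−|O₁|² = 0.0050;  |O₃|²−|O₁|² = -0.0050
plane₁₂: -0.9538x+0.5645y+0.0579z = 0.0050
det = 1.0236;  x = 0.0002+0.0107z,  y = 0.0093+-0.0845z
into |P−O₁|² = l²: 1.0073z² + 0.1117z + -0.0275 = 0;  Δ = 0.1233;  z = -0.2297 or 0.1188 → z<0 root = -0.2297
x = -0.0022, y = 0.0287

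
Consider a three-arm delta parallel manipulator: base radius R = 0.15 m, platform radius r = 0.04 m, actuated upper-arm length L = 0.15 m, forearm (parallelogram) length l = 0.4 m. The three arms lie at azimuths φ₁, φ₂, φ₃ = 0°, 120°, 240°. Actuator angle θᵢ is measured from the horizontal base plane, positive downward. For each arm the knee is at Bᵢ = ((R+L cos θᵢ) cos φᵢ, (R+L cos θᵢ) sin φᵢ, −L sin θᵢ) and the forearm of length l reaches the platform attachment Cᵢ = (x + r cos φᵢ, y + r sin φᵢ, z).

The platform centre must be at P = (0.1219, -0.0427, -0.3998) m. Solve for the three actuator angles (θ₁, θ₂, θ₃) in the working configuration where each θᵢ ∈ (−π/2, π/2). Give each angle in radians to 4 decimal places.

θ₁ = 0.1742, θ₂ = 1.0471, θ₃ = 0.7854

arm 1 (φ=0.0°): x'=0.1219, y'=-0.0427
  e−x'=-0.0119;  (l²−L²−(e−x')²−y'²−z²)/2L = -0.0810
  √(A²+B²)=0.4000;  θ1 = -1.6006+1.7748 ≈ 0.1742
rotate P by −φ2: (-0.0979, -0.0842, -0.3998)
  A=0.2079, B=-0.3998, C=(l²−L²−A²−y'²−z²)/(2L)=-0.2422
  √(A²+B²)=0.4506;  θ2 = -1.0912+2.1383 ≈ 1.0471
rotate P by −φ3: (-0.0240, 0.1269, -0.3998)
  A=0.1340, B=-0.3998, C=(l²−L²−A²−y'²−z²)/(2L)=-0.1880
  γ=atan2(-0.3998,0.1340)=-1.2475;  ψ=arccos(-0.4458)=2.0329;  θ3=γ+ψ≈0.7854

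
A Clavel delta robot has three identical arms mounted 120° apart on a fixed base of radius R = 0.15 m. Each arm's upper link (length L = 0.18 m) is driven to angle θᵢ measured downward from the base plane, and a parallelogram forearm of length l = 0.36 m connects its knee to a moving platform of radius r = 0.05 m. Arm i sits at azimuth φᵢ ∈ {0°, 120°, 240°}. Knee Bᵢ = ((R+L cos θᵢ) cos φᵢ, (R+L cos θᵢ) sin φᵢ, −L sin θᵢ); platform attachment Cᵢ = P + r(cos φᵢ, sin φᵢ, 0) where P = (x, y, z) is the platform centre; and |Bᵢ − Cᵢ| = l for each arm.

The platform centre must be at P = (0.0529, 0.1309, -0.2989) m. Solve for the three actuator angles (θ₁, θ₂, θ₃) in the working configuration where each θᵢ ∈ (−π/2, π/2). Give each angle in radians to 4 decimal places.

θ₁ = 0.2620, θ₂ = 0.0873, θ₃ = 1.0473

arm 1 (φ=0.0°): x'=0.0529, y'=0.1309
  A=0.0471, B=-0.2989, C=(l²−L²−A²−y'²−z²)/(2L)=-0.0319
  θ1 = atan2(B,A) + arccos(C/0.3026) = 0.2620
φ2=120.0° → target in arm frame (0.0869, -0.1113)
  A cos θ + B sin θ = C:  0.0131·cos θ + -0.2989·sin θ = -0.0130
  θ2 = atan2(B,A) + arccos(C/0.2992) = 0.0873
rotate P by −φ3: (-0.1398, -0.0196, -0.2989)
  e−x'=0.2398;  (l²−L²−(e−x')²−y'²−z²)/2L = -0.1390
  θ3 = atan2(B,A) + arccos(C/0.3832) = 1.0473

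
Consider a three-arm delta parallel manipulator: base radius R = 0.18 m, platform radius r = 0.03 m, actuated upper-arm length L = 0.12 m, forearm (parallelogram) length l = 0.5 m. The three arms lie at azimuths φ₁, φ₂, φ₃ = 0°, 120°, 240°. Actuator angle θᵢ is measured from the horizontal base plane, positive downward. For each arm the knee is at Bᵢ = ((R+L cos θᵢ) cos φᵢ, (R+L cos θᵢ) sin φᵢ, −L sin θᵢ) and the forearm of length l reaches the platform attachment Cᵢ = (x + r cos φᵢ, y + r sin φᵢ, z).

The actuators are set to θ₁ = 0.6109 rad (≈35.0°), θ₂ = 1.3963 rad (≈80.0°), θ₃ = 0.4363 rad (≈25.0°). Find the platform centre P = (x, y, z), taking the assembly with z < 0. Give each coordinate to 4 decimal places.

arm 1 at φ=0.0°: ρ1 = 0.2483;  S1 = (0.2483, 0.0000, -0.0688)
S2 = (0.1708·cos120.0°, 0.1708·sin120.0°, -0.1182) = (-0.0854, 0.1479, -0.1182)
S3 = (0.2588·cos240.0°, 0.2588·sin240.0°, -0.0507) = (-0.1294, -0.2241, -0.0507)
eliminate P² terms by subtracting sphere 1 from 2 and 3
plane₁₂: -0.6674x+0.2959y+-0.0987z = -0.0232
det = 0.5226;  x = 0.0182+-0.0641z,  y = -0.0376+0.1889z
quadratic in z: (1.0398)z²+(0.1530)z+(-0.1909)=0, √Δ=0.9041 → z ∈ {-0.5083, 0.3612}; z = -0.5083 (taking z<0)
x = 0.0507, y = -0.1336

(0.0507, -0.1336, -0.5083)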